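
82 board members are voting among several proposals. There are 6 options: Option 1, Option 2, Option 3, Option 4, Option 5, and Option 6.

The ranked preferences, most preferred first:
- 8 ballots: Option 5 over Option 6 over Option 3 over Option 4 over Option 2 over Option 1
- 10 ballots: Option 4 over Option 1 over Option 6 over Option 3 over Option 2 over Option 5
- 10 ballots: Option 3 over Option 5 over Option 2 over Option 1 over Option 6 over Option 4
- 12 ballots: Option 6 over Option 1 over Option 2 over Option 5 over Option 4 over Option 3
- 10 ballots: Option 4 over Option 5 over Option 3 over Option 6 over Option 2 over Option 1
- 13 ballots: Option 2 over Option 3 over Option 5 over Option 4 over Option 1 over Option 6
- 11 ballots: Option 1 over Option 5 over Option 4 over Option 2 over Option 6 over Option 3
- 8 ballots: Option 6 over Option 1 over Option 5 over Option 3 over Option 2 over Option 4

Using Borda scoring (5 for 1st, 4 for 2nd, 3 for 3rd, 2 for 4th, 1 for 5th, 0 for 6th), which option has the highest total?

Option 1: 8×0 + 10×4 + 10×2 + 12×4 + 10×0 + 13×1 + 11×5 + 8×4 = 208
Option 2: 8×1 + 10×1 + 10×3 + 12×3 + 10×1 + 13×5 + 11×2 + 8×1 = 189
Option 3: 8×3 + 10×2 + 10×5 + 12×0 + 10×3 + 13×4 + 11×0 + 8×2 = 192
Option 4: 8×2 + 10×5 + 10×0 + 12×1 + 10×5 + 13×2 + 11×3 + 8×0 = 187
Option 5: 8×5 + 10×0 + 10×4 + 12×2 + 10×4 + 13×3 + 11×4 + 8×3 = 251
Option 6: 8×4 + 10×3 + 10×1 + 12×5 + 10×2 + 13×0 + 11×1 + 8×5 = 203

Option 5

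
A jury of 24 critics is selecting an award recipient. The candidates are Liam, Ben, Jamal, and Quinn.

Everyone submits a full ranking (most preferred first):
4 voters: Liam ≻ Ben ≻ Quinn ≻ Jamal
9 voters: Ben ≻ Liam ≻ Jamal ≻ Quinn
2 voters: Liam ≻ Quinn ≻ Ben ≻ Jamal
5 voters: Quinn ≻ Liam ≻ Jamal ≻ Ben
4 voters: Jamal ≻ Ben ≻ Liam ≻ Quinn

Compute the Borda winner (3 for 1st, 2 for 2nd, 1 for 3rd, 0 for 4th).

Liam: 4×3 + 9×2 + 2×3 + 5×2 + 4×1 = 50
Ben: 4×2 + 9×3 + 2×1 + 5×0 + 4×2 = 45
Jamal: 4×0 + 9×1 + 2×0 + 5×1 + 4×3 = 26
Quinn: 4×1 + 9×0 + 2×2 + 5×3 + 4×0 = 23

Liam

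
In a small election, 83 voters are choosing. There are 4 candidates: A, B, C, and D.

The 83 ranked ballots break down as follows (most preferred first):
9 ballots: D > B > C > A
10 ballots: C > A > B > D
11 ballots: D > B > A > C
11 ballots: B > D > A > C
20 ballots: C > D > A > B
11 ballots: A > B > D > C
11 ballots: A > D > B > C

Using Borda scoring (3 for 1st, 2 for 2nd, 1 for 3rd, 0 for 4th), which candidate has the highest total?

A: 9×0 + 10×2 + 11×1 + 11×1 + 20×1 + 11×3 + 11×3 = 128
B: 9×2 + 10×1 + 11×2 + 11×3 + 20×0 + 11×2 + 11×1 = 116
C: 9×1 + 10×3 + 11×0 + 11×0 + 20×3 + 11×0 + 11×0 = 99
D: 9×3 + 10×0 + 11×3 + 11×2 + 20×2 + 11×1 + 11×2 = 155

D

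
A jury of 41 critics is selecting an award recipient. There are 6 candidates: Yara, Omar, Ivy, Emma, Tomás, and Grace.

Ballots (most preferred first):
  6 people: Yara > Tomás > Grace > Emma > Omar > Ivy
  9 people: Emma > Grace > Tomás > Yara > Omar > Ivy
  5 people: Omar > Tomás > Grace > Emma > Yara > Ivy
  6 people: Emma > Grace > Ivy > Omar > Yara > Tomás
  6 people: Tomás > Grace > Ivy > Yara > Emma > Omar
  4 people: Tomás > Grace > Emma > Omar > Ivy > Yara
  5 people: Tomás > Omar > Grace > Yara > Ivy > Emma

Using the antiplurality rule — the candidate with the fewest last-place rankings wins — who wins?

Grace

Last-place votes: Yara 4, Omar 6, Ivy 20, Emma 5, Tomás 6, Grace 0.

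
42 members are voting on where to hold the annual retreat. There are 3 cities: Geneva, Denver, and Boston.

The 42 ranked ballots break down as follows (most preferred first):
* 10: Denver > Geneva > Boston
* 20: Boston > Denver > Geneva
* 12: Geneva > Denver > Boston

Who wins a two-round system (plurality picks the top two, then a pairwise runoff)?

Round 1 first-place votes: Geneva 12, Denver 10, Boston 20. Boston and Geneva advance.
Runoff: Boston is ranked above Geneva on 20 ballots, Geneva above Boston on 22.

Geneva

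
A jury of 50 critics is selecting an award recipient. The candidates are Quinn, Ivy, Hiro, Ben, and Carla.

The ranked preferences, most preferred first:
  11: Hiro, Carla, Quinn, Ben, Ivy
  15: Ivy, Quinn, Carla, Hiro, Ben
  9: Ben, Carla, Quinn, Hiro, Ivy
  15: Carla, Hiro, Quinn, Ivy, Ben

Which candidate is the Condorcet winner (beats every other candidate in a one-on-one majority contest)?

Carla

Carla vs Quinn: 35–15
Carla vs Ivy: 35–15
Carla vs Hiro: 39–11
Carla vs Ben: 41–9
Carla beats every other candidate.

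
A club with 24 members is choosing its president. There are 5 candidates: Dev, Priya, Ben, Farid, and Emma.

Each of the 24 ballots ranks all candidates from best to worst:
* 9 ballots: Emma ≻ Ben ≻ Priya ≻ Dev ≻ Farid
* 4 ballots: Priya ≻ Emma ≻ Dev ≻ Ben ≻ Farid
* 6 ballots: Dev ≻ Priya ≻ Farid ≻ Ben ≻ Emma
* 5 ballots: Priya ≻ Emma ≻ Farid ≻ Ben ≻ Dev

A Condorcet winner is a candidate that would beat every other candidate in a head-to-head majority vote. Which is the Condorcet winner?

Priya vs Dev: 18–6
Priya vs Ben: 15–9
Priya vs Farid: 24–0
Priya vs Emma: 15–9
Priya beats every other candidate.

Priya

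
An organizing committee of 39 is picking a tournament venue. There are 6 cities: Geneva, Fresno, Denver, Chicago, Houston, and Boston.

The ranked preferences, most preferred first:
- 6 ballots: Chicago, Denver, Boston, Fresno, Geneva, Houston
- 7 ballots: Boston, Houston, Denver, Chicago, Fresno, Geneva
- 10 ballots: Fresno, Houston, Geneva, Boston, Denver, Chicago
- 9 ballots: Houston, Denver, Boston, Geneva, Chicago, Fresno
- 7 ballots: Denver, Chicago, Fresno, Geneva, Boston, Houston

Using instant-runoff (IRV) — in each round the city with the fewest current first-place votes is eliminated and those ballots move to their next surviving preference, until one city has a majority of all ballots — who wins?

Houston

Round 1: Geneva 0, Fresno 10, Denver 7, Chicago 6, Houston 9, Boston 7. Geneva eliminated.
Round 2: Fresno 10, Denver 7, Chicago 6, Houston 9, Boston 7. Chicago eliminated.
Round 3: Fresno 10, Denver 13, Houston 9, Boston 7. Boston eliminated.
Round 4: Fresno 10, Denver 13, Houston 16. Fresno eliminated.
Round 5: Denver 13, Houston 26. Houston has a majority (≥20).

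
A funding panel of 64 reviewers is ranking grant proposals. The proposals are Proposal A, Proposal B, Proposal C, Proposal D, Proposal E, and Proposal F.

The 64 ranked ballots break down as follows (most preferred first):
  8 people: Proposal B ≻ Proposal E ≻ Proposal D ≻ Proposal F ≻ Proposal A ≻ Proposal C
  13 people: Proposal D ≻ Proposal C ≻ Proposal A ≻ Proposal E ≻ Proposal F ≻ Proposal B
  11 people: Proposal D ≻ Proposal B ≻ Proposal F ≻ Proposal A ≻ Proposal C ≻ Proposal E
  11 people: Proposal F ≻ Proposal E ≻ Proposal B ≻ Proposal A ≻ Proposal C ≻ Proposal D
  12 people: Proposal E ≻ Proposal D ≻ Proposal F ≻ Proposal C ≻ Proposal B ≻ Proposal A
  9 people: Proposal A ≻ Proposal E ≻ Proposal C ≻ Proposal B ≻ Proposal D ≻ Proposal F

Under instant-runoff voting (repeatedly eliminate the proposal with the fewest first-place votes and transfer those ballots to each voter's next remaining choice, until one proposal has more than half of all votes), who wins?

Round 1: Proposal A 9, Proposal B 8, Proposal C 0, Proposal D 24, Proposal E 12, Proposal F 11. Proposal C eliminated.
Round 2: Proposal A 9, Proposal B 8, Proposal D 24, Proposal E 12, Proposal F 11. Proposal B eliminated.
Round 3: Proposal A 9, Proposal D 24, Proposal E 20, Proposal F 11. Proposal A eliminated.
Round 4: Proposal D 24, Proposal E 29, Proposal F 11. Proposal F eliminated.
Round 5: Proposal D 24, Proposal E 40. Proposal E has a majority (≥33).

Proposal E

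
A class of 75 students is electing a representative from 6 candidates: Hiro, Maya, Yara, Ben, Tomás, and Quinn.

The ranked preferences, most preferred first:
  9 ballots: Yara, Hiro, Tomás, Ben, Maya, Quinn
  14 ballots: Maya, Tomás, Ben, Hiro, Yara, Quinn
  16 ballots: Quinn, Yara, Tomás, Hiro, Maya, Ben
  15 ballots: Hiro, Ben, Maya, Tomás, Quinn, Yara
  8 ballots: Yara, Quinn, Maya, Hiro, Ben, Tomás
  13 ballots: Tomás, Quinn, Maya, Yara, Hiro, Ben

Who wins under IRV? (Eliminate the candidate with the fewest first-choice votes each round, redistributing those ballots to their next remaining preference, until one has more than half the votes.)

Round 1: Hiro 15, Maya 14, Yara 17, Ben 0, Tomás 13, Quinn 16. Ben eliminated.
Round 2: Hiro 15, Maya 14, Yara 17, Tomás 13, Quinn 16. Tomás eliminated.
Round 3: Hiro 15, Maya 14, Yara 17, Quinn 29. Maya eliminated.
Round 4: Hiro 29, Yara 17, Quinn 29. Yara eliminated.
Round 5: Hiro 38, Quinn 37. Hiro has a majority (≥38).

Hiro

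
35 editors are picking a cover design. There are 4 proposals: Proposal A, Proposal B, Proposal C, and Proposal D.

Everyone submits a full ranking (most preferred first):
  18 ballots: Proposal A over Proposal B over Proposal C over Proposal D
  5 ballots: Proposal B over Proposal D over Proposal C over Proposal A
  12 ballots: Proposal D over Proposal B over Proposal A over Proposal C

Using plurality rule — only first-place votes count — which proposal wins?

Proposal A

First-place votes: Proposal A 18, Proposal B 5, Proposal C 0, Proposal D 12.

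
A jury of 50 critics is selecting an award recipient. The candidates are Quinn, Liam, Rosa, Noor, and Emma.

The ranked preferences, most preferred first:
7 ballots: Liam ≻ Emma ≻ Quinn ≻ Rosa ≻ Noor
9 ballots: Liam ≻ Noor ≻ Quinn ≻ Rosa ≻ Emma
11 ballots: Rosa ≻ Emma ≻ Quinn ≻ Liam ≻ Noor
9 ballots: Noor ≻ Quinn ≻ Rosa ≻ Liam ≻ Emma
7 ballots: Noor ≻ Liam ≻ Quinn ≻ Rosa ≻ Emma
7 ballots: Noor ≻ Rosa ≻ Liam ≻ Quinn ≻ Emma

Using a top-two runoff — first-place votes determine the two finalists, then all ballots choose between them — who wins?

Round 1 first-place votes: Quinn 0, Liam 16, Rosa 11, Noor 23, Emma 0. Noor and Liam advance.
Runoff: Noor is ranked above Liam on 23 ballots, Liam above Noor on 27.

Liam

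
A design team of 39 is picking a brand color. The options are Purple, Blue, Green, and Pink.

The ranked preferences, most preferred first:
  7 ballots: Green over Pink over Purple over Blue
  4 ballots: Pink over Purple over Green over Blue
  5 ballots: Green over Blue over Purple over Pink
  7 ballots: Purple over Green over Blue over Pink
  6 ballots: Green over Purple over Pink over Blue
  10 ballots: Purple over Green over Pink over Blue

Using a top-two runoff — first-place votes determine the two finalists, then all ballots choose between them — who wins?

Purple

Round 1 first-place votes: Purple 17, Blue 0, Green 18, Pink 4. Green and Purple advance.
Runoff: Green is ranked above Purple on 18 ballots, Purple above Green on 21.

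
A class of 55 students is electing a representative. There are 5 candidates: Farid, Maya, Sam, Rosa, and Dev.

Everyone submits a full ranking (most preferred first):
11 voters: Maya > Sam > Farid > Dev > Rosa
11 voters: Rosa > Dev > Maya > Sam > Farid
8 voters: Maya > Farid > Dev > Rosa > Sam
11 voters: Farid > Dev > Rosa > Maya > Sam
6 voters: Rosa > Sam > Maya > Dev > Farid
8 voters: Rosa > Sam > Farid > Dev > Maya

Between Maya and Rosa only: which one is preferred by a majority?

Maya is ranked above Rosa on 19 ballots; Rosa above Maya on 36.

Rosa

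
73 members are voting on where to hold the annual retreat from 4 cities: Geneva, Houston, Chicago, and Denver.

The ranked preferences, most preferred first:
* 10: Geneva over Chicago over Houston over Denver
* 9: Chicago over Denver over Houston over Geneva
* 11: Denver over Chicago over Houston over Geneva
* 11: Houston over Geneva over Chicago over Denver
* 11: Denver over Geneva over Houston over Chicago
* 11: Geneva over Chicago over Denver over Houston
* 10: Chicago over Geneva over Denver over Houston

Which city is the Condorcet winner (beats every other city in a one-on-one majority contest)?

Geneva

Geneva vs Houston: 42–31
Geneva vs Chicago: 43–30
Geneva vs Denver: 42–31
Geneva beats every other city.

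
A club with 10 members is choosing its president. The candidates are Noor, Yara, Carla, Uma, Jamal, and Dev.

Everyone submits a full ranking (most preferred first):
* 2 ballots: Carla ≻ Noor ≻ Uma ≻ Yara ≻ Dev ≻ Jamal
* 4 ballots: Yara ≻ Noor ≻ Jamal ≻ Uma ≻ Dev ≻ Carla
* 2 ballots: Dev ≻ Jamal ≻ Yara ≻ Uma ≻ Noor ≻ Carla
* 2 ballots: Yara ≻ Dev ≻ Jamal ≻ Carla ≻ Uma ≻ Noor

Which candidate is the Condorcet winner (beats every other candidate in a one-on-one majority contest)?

Yara

Yara vs Noor: 8–2
Yara vs Carla: 8–2
Yara vs Uma: 8–2
Yara vs Jamal: 8–2
Yara vs Dev: 8–2
Yara beats every other candidate.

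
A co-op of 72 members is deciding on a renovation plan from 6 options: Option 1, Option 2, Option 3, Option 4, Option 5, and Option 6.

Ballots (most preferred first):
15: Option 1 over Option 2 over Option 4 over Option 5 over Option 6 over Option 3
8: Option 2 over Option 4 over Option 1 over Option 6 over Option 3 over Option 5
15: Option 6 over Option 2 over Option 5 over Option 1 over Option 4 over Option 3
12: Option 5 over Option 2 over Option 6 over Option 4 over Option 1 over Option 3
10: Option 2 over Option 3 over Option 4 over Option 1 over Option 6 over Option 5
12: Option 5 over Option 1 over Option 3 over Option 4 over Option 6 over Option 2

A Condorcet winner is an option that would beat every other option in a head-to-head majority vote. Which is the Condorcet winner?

Option 2 vs Option 1: 45–27
Option 2 vs Option 3: 60–12
Option 2 vs Option 4: 60–12
Option 2 vs Option 5: 48–24
Option 2 vs Option 6: 45–27
Option 2 beats every other option.

Option 2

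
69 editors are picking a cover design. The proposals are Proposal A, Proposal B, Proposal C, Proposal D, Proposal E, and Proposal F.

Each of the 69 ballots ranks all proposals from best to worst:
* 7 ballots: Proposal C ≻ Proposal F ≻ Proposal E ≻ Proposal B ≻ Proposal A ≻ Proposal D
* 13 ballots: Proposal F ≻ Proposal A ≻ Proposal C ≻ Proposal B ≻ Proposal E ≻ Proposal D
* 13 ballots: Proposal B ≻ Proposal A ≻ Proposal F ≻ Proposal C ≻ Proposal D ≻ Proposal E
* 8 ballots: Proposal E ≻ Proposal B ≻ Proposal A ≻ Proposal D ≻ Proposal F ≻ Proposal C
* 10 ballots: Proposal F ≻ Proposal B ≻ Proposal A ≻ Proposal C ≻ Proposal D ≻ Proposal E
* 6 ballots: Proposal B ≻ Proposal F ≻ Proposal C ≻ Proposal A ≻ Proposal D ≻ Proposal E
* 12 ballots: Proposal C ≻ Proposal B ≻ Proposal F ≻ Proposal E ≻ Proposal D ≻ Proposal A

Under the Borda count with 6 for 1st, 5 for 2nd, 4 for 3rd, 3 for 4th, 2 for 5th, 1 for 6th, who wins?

Proposal B

Proposal A: 7×2 + 13×5 + 13×5 + 8×4 + 10×4 + 6×3 + 12×1 = 246
Proposal B: 7×3 + 13×3 + 13×6 + 8×5 + 10×5 + 6×6 + 12×5 = 324
Proposal C: 7×6 + 13×4 + 13×3 + 8×1 + 10×3 + 6×4 + 12×6 = 267
Proposal D: 7×1 + 13×1 + 13×2 + 8×3 + 10×2 + 6×2 + 12×2 = 126
Proposal E: 7×4 + 13×2 + 13×1 + 8×6 + 10×1 + 6×1 + 12×3 = 167
Proposal F: 7×5 + 13×6 + 13×4 + 8×2 + 10×6 + 6×5 + 12×4 = 319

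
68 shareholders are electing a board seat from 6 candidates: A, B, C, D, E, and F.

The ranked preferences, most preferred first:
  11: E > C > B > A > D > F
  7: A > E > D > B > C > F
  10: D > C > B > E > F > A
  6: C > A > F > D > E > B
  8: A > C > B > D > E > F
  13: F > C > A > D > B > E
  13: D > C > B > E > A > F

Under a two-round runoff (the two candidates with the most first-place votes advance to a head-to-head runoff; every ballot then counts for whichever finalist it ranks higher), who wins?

A

Round 1 first-place votes: A 15, B 0, C 6, D 23, E 11, F 13. D and A advance.
Runoff: D is ranked above A on 23 ballots, A above D on 45.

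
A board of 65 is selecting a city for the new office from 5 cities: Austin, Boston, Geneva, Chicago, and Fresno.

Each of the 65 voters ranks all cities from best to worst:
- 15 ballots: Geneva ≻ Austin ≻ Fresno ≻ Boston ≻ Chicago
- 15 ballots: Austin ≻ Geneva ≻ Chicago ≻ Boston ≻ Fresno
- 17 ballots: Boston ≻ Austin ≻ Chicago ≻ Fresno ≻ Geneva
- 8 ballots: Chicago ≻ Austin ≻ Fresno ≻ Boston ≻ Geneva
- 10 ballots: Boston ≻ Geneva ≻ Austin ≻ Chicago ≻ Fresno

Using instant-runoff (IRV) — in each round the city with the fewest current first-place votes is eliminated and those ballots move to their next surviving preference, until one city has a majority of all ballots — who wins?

Round 1: Austin 15, Boston 27, Geneva 15, Chicago 8, Fresno 0. Fresno eliminated.
Round 2: Austin 15, Boston 27, Geneva 15, Chicago 8. Chicago eliminated.
Round 3: Austin 23, Boston 27, Geneva 15. Geneva eliminated.
Round 4: Austin 38, Boston 27. Austin has a majority (≥33).

Austin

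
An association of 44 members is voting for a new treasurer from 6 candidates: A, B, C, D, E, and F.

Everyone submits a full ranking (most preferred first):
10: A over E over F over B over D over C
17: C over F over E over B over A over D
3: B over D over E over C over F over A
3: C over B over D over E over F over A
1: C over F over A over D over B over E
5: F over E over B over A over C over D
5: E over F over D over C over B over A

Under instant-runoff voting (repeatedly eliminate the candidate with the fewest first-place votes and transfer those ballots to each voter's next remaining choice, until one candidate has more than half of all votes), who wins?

E

Round 1: A 10, B 3, C 21, D 0, E 5, F 5. D eliminated.
Round 2: A 10, B 3, C 21, E 5, F 5. B eliminated.
Round 3: A 10, C 21, E 8, F 5. F eliminated.
Round 4: A 10, C 21, E 13. A eliminated.
Round 5: C 21, E 23. E has a majority (≥23).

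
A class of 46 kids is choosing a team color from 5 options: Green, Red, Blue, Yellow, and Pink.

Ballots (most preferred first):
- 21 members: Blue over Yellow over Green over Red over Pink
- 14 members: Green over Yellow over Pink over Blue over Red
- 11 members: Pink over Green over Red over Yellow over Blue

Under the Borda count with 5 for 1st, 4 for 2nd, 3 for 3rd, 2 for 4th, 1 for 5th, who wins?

Green

Green: 21×3 + 14×5 + 11×4 = 177
Red: 21×2 + 14×1 + 11×3 = 89
Blue: 21×5 + 14×2 + 11×1 = 144
Yellow: 21×4 + 14×4 + 11×2 = 162
Pink: 21×1 + 14×3 + 11×5 = 118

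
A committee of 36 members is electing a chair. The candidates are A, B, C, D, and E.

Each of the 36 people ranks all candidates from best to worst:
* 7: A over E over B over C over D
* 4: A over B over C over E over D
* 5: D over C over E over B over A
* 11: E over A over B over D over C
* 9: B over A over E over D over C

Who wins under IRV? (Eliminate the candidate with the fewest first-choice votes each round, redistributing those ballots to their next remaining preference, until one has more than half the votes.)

A

Round 1: A 11, B 9, C 0, D 5, E 11. C eliminated.
Round 2: A 11, B 9, D 5, E 11. D eliminated.
Round 3: A 11, B 9, E 16. B eliminated.
Round 4: A 20, E 16. A has a majority (≥19).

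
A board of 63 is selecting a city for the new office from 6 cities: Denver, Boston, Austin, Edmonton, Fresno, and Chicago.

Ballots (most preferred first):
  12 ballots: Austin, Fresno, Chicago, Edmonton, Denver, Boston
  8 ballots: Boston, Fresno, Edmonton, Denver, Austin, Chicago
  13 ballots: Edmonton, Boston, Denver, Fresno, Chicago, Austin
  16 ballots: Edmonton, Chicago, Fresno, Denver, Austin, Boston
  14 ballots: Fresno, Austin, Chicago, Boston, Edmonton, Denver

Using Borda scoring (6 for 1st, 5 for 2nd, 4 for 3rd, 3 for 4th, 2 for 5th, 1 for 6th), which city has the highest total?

Denver: 12×2 + 8×3 + 13×4 + 16×3 + 14×1 = 162
Boston: 12×1 + 8×6 + 13×5 + 16×1 + 14×3 = 183
Austin: 12×6 + 8×2 + 13×1 + 16×2 + 14×5 = 203
Edmonton: 12×3 + 8×4 + 13×6 + 16×6 + 14×2 = 270
Fresno: 12×5 + 8×5 + 13×3 + 16×4 + 14×6 = 287
Chicago: 12×4 + 8×1 + 13×2 + 16×5 + 14×4 = 218

Fresno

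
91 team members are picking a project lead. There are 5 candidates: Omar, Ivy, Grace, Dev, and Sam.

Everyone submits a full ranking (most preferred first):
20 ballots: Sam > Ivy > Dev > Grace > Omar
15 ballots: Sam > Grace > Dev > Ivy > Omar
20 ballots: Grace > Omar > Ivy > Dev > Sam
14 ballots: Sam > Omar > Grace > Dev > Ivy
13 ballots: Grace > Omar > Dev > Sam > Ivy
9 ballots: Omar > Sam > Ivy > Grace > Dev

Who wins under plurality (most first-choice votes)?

Sam

First-place votes: Omar 9, Ivy 0, Grace 33, Dev 0, Sam 49.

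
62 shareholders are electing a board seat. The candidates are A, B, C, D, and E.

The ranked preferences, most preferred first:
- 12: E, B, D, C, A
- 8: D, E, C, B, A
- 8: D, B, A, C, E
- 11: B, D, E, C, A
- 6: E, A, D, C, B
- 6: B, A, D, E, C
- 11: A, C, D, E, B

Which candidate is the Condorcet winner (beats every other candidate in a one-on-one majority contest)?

D

D vs A: 39–23
D vs B: 33–29
D vs C: 51–11
D vs E: 44–18
D beats every other candidate.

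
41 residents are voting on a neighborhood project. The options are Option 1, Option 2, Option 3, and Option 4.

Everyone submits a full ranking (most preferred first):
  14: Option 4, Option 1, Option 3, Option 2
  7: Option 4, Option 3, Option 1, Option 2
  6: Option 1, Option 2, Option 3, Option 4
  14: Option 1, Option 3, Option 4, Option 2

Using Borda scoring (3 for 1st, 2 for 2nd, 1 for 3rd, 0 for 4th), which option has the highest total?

Option 1

Option 1: 14×2 + 7×1 + 6×3 + 14×3 = 95
Option 2: 14×0 + 7×0 + 6×2 + 14×0 = 12
Option 3: 14×1 + 7×2 + 6×1 + 14×2 = 62
Option 4: 14×3 + 7×3 + 6×0 + 14×1 = 77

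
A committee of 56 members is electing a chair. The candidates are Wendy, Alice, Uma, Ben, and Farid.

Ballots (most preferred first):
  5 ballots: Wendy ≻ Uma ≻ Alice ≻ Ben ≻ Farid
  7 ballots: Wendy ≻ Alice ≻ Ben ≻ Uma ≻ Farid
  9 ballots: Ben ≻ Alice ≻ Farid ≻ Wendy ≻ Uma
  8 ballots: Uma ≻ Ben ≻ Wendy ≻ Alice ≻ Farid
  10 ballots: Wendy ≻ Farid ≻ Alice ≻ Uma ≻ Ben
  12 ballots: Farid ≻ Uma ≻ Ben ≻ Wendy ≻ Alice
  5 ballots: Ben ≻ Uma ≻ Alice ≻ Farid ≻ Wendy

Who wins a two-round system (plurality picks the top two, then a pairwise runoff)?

Ben

Round 1 first-place votes: Wendy 22, Alice 0, Uma 8, Ben 14, Farid 12. Wendy and Ben advance.
Runoff: Wendy is ranked above Ben on 22 ballots, Ben above Wendy on 34.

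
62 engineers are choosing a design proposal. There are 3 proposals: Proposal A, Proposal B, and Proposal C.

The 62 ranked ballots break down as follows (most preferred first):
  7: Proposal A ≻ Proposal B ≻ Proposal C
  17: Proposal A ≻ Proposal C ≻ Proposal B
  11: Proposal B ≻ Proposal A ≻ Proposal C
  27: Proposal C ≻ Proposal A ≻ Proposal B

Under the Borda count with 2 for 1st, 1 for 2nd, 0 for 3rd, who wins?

Proposal A

Proposal A: 7×2 + 17×2 + 11×1 + 27×1 = 86
Proposal B: 7×1 + 17×0 + 11×2 + 27×0 = 29
Proposal C: 7×0 + 17×1 + 11×0 + 27×2 = 71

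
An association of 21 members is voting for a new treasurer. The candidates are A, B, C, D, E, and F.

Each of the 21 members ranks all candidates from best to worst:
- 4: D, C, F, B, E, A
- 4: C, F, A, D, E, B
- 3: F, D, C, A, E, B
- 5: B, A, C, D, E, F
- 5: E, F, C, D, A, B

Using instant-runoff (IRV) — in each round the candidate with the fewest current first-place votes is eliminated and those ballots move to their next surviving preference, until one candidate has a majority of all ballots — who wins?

D

Round 1: A 0, B 5, C 4, D 4, E 5, F 3. A eliminated.
Round 2: B 5, C 4, D 4, E 5, F 3. F eliminated.
Round 3: B 5, C 4, D 7, E 5. C eliminated.
Round 4: B 5, D 11, E 5. D has a majority (≥11).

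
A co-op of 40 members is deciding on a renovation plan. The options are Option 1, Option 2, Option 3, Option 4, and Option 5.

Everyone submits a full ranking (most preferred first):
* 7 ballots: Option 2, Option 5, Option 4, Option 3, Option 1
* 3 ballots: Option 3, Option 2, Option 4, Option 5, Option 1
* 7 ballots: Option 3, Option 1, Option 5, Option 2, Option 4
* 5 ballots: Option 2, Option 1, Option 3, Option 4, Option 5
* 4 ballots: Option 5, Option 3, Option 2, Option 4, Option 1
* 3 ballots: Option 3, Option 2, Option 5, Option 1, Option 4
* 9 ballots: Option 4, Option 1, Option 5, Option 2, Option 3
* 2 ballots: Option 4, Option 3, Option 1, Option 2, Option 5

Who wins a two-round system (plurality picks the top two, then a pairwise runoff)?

Round 1 first-place votes: Option 1 0, Option 2 12, Option 3 13, Option 4 11, Option 5 4. Option 3 and Option 2 advance.
Runoff: Option 3 is ranked above Option 2 on 19 ballots, Option 2 above Option 3 on 21.

Option 2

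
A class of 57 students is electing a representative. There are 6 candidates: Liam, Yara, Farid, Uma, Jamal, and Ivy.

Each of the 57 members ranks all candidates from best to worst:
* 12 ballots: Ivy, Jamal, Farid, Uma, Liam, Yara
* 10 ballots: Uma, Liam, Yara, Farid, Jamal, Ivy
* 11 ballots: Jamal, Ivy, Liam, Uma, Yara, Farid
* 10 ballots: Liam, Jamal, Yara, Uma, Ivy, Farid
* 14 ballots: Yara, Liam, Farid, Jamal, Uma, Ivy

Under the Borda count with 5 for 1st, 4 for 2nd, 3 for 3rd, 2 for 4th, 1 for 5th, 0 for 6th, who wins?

Liam: 12×1 + 10×4 + 11×3 + 10×5 + 14×4 = 191
Yara: 12×0 + 10×3 + 11×1 + 10×3 + 14×5 = 141
Farid: 12×3 + 10×2 + 11×0 + 10×0 + 14×3 = 98
Uma: 12×2 + 10×5 + 11×2 + 10×2 + 14×1 = 130
Jamal: 12×4 + 10×1 + 11×5 + 10×4 + 14×2 = 181
Ivy: 12×5 + 10×0 + 11×4 + 10×1 + 14×0 = 114

Liam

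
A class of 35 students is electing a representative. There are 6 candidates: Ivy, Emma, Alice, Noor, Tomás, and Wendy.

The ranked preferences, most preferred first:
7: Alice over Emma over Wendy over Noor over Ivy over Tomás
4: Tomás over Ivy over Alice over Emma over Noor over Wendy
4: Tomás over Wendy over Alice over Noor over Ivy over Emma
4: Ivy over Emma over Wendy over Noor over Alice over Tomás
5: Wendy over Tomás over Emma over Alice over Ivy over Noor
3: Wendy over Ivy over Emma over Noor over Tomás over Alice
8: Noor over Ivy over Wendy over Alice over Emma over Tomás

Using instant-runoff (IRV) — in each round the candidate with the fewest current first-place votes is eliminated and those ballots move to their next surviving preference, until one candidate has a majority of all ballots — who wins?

Wendy

Round 1: Ivy 4, Emma 0, Alice 7, Noor 8, Tomás 8, Wendy 8. Emma eliminated.
Round 2: Ivy 4, Alice 7, Noor 8, Tomás 8, Wendy 8. Ivy eliminated.
Round 3: Alice 7, Noor 8, Tomás 8, Wendy 12. Alice eliminated.
Round 4: Noor 8, Tomás 8, Wendy 19. Wendy has a majority (≥18).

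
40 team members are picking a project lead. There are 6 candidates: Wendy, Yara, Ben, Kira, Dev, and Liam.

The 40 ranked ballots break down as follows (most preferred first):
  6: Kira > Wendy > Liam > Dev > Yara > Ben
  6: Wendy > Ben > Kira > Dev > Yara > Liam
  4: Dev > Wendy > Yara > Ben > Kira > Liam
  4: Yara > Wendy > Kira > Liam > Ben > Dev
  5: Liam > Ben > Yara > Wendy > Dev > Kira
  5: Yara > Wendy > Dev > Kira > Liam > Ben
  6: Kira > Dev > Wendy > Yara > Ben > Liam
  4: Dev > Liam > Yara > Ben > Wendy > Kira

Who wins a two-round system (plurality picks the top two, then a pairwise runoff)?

Yara

Round 1 first-place votes: Wendy 6, Yara 9, Ben 0, Kira 12, Dev 8, Liam 5. Kira and Yara advance.
Runoff: Kira is ranked above Yara on 18 ballots, Yara above Kira on 22.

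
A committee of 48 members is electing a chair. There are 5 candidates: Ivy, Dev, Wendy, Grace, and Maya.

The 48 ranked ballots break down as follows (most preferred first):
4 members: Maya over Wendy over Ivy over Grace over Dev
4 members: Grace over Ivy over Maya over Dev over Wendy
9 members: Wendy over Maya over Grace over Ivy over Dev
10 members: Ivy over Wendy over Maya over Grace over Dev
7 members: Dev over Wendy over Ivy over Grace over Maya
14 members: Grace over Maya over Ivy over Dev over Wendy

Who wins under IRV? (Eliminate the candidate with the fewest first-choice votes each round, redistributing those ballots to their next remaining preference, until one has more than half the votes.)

Wendy

Round 1: Ivy 10, Dev 7, Wendy 9, Grace 18, Maya 4. Maya eliminated.
Round 2: Ivy 10, Dev 7, Wendy 13, Grace 18. Dev eliminated.
Round 3: Ivy 10, Wendy 20, Grace 18. Ivy eliminated.
Round 4: Wendy 30, Grace 18. Wendy has a majority (≥25).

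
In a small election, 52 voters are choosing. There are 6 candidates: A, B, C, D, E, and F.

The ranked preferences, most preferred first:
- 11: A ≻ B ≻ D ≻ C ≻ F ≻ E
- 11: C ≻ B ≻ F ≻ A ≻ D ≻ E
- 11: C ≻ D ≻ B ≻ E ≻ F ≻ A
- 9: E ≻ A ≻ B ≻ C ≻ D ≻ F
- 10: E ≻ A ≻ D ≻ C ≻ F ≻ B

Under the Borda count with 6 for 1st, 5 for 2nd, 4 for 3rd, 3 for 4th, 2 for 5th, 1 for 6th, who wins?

A: 11×6 + 11×3 + 11×1 + 9×5 + 10×5 = 205
B: 11×5 + 11×5 + 11×4 + 9×4 + 10×1 = 200
C: 11×3 + 11×6 + 11×6 + 9×3 + 10×3 = 222
D: 11×4 + 11×2 + 11×5 + 9×2 + 10×4 = 179
E: 11×1 + 11×1 + 11×3 + 9×6 + 10×6 = 169
F: 11×2 + 11×4 + 11×2 + 9×1 + 10×2 = 117

C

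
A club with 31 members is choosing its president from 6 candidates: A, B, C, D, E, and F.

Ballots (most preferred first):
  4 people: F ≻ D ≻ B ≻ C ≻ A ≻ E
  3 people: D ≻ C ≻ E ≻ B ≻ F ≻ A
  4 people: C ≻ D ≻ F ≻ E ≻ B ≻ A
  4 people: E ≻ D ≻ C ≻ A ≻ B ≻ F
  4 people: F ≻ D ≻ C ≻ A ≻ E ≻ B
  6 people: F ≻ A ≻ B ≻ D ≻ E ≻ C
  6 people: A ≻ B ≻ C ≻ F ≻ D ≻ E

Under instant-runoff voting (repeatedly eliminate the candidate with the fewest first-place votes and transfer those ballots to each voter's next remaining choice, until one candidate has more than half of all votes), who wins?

Round 1: A 6, B 0, C 4, D 3, E 4, F 14. B eliminated.
Round 2: A 6, C 4, D 3, E 4, F 14. D eliminated.
Round 3: A 6, C 7, E 4, F 14. E eliminated.
Round 4: A 6, C 11, F 14. A eliminated.
Round 5: C 17, F 14. C has a majority (≥16).

C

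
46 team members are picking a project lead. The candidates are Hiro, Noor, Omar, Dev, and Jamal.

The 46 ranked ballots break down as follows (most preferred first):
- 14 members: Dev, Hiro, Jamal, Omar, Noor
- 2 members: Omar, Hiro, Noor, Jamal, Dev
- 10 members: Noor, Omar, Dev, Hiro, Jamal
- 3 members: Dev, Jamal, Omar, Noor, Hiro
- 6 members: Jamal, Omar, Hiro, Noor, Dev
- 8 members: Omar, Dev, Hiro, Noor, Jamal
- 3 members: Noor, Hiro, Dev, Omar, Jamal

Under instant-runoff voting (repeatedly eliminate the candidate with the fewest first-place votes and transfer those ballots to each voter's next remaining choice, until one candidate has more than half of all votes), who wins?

Omar

Round 1: Hiro 0, Noor 13, Omar 10, Dev 17, Jamal 6. Hiro eliminated.
Round 2: Noor 13, Omar 10, Dev 17, Jamal 6. Jamal eliminated.
Round 3: Noor 13, Omar 16, Dev 17. Noor eliminated.
Round 4: Omar 26, Dev 20. Omar has a majority (≥24).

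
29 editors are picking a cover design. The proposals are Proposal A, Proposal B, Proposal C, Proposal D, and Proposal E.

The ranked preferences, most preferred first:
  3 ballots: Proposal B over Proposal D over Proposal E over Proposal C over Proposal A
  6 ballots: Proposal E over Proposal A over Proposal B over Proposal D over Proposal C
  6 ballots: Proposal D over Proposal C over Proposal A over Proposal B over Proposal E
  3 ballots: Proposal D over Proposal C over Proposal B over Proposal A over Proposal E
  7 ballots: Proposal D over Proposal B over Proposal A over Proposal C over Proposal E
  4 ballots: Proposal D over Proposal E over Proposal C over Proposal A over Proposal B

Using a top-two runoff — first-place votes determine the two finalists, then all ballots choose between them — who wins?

Proposal D

Round 1 first-place votes: Proposal A 0, Proposal B 3, Proposal C 0, Proposal D 20, Proposal E 6. Proposal D and Proposal E advance.
Runoff: Proposal D is ranked above Proposal E on 23 ballots, Proposal E above Proposal D on 6.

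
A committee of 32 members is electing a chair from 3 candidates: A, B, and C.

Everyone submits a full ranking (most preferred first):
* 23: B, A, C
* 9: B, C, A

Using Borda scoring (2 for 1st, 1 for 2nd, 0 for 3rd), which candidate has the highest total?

A: 23×1 + 9×0 = 23
B: 23×2 + 9×2 = 64
C: 23×0 + 9×1 = 9

B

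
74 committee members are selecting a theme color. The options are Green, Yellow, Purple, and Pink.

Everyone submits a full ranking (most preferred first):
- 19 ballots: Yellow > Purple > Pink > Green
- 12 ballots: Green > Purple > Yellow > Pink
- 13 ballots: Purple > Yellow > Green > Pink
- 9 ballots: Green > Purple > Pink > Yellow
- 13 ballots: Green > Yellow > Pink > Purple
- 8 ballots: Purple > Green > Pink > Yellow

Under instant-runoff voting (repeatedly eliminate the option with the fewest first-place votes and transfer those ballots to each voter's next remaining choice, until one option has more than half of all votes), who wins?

Round 1: Green 34, Yellow 19, Purple 21, Pink 0. Pink eliminated.
Round 2: Green 34, Yellow 19, Purple 21. Yellow eliminated.
Round 3: Green 34, Purple 40. Purple has a majority (≥38).

Purple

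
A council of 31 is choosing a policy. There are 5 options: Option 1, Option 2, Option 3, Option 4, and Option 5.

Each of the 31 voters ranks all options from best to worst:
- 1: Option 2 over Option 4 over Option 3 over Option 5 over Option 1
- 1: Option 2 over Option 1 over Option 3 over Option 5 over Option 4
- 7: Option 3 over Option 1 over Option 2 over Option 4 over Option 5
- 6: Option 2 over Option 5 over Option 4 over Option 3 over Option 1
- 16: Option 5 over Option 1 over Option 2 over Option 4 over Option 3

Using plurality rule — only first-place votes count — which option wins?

First-place votes: Option 1 0, Option 2 8, Option 3 7, Option 4 0, Option 5 16.

Option 5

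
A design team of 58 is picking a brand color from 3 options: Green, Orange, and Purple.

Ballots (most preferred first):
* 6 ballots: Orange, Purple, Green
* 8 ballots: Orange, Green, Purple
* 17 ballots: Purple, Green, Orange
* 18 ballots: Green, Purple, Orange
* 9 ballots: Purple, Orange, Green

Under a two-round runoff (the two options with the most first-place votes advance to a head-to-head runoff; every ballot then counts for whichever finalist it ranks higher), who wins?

Purple

Round 1 first-place votes: Green 18, Orange 14, Purple 26. Purple and Green advance.
Runoff: Purple is ranked above Green on 32 ballots, Green above Purple on 26.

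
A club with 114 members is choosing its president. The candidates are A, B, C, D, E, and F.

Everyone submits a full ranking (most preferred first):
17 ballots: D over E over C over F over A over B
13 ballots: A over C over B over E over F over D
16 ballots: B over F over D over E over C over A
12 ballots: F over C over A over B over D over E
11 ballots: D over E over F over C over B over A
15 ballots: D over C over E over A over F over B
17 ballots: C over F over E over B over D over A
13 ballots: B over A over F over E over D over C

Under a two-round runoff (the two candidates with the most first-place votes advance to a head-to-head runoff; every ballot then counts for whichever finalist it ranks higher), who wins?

B

Round 1 first-place votes: A 13, B 29, C 17, D 43, E 0, F 12. D and B advance.
Runoff: D is ranked above B on 43 ballots, B above D on 71.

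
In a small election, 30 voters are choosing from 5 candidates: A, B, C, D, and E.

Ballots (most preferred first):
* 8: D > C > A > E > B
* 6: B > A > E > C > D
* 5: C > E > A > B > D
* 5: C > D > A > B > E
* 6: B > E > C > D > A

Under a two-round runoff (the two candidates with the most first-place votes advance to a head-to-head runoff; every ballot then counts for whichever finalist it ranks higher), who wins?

Round 1 first-place votes: A 0, B 12, C 10, D 8, E 0. B and C advance.
Runoff: B is ranked above C on 12 ballots, C above B on 18.

C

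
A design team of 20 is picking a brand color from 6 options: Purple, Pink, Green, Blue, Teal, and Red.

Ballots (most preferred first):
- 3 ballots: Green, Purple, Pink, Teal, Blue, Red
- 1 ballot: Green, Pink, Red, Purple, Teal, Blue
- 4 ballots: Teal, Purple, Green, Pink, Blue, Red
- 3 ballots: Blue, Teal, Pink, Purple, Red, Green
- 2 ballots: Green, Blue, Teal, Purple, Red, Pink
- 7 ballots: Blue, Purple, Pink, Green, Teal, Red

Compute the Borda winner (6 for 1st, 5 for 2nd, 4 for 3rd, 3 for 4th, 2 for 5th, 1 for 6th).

Purple: 3×5 + 1×3 + 4×5 + 3×3 + 2×3 + 7×5 = 88
Pink: 3×4 + 1×5 + 4×3 + 3×4 + 2×1 + 7×4 = 71
Green: 3×6 + 1×6 + 4×4 + 3×1 + 2×6 + 7×3 = 76
Blue: 3×2 + 1×1 + 4×2 + 3×6 + 2×5 + 7×6 = 85
Teal: 3×3 + 1×2 + 4×6 + 3×5 + 2×4 + 7×2 = 72
Red: 3×1 + 1×4 + 4×1 + 3×2 + 2×2 + 7×1 = 28

Purple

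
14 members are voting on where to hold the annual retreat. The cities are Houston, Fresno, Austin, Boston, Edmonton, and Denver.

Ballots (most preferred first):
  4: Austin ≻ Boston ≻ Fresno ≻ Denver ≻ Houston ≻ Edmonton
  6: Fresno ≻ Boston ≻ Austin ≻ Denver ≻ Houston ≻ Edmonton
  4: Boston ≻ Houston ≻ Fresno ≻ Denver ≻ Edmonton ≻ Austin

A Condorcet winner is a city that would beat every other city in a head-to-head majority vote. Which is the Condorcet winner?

Boston

Boston vs Houston: 14–0
Boston vs Fresno: 8–6
Boston vs Austin: 10–4
Boston vs Edmonton: 14–0
Boston vs Denver: 14–0
Boston beats every other city.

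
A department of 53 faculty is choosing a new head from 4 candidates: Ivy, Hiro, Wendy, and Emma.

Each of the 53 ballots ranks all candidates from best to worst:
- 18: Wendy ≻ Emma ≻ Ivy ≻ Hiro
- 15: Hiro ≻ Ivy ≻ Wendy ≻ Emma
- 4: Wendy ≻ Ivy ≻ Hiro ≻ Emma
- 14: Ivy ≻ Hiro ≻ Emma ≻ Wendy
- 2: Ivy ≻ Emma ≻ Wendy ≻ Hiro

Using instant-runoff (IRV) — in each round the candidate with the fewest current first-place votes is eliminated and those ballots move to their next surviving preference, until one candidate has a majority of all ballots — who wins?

Ivy

Round 1: Ivy 16, Hiro 15, Wendy 22, Emma 0. Emma eliminated.
Round 2: Ivy 16, Hiro 15, Wendy 22. Hiro eliminated.
Round 3: Ivy 31, Wendy 22. Ivy has a majority (≥27).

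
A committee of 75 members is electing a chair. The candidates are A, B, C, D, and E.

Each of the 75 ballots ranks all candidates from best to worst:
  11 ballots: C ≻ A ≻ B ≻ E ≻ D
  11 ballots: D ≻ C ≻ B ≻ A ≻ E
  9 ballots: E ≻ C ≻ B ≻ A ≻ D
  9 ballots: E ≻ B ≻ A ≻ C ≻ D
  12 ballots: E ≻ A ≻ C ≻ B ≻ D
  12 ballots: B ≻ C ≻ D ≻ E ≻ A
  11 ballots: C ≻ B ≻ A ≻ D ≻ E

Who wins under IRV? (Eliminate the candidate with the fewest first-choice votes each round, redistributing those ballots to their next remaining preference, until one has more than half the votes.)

Round 1: A 0, B 12, C 22, D 11, E 30. A eliminated.
Round 2: B 12, C 22, D 11, E 30. D eliminated.
Round 3: B 12, C 33, E 30. B eliminated.
Round 4: C 45, E 30. C has a majority (≥38).

C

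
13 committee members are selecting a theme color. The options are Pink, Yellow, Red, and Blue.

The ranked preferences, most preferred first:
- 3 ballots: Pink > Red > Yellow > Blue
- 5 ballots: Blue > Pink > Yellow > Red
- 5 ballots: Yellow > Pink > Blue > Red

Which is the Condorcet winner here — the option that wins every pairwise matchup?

Pink vs Yellow: 8–5
Pink vs Red: 13–0
Pink vs Blue: 8–5
Pink beats every other option.

Pink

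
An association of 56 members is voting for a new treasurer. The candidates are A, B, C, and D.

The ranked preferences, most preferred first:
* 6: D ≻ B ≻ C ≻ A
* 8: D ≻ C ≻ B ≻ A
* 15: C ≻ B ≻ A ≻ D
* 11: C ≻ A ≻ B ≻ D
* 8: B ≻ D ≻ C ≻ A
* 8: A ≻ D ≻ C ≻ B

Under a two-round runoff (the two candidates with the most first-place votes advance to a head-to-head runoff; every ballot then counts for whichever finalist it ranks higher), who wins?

D

Round 1 first-place votes: A 8, B 8, C 26, D 14. C and D advance.
Runoff: C is ranked above D on 26 ballots, D above C on 30.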